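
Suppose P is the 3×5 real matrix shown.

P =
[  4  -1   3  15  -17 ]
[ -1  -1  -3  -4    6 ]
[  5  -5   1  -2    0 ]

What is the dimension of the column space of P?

3

Row reduce to echelon form.
R2 ← R2 + (1/4)·R1: [0, -5/4, -9/4, -1/4, 7/4]
R3 ← R3 − (5/4)·R1: [0, -15/4, -11/4, -83/4, 85/4]
R3 ← R3 − (3)·R2: [0, 0, 4, -20, 16]
Echelon form has 3 nonzero rows, so rank(P) = 3.
The column space has dimension equal to the rank: 3.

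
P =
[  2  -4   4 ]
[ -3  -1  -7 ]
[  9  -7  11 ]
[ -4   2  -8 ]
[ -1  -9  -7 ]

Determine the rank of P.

3

Row reduce to echelon form.
R2 ← R2 + (3/2)·R1: [0, -7, -1]
R3 ← R3 − (9/2)·R1: [0, 11, -7]
R4 ← R4 + (2)·R1: [0, -6, 0]
R5 ← R5 + (1/2)·R1: [0, -11, -5]
R3 ← R3 + (11/7)·R2: [0, 0, -60/7]
R4 ← R4 − (6/7)·R2: [0, 0, 6/7]
R5 ← R5 − (11/7)·R2: [0, 0, -24/7]
R4 ← R4 + (1/10)·R3: [0, 0, 0]
R5 ← R5 − (2/5)·R3: [0, 0, 0]
Echelon form has 3 nonzero rows, so rank(P) = 3.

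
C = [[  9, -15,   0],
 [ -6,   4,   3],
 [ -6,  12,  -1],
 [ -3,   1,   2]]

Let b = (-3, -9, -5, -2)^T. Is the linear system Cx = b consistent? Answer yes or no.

Row reduce the augmented matrix [C | b].
R2 ← R2 + (2/3)·R1: [0, -6, 3, -11]
R3 ← R3 + (2/3)·R1: [0, 2, -1, -7]
R4 ← R4 + (1/3)·R1: [0, -4, 2, -3]
R3 ← R3 + (1/3)·R2: [0, 0, 0, -32/3]
R4 ← R4 − (2/3)·R2: [0, 0, 0, 13/3]
R4 ← R4 + (13/32)·R3: [0, 0, 0, 0]
The echelon form has 3 nonzero rows; the last pivot sits in the augmented column, so rank(C) = 2 but rank([C|b]) = 3.
Since the ranks differ, the system is inconsistent.

no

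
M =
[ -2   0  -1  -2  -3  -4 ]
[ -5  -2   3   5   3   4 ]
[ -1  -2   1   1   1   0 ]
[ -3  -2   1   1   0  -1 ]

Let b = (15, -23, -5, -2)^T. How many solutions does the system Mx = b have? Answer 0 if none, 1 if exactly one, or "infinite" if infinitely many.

infinite

Row reduce the augmented matrix [M | b].
R2 ← R2 − (5/2)·R1: [0, -2, 11/2, 10, 21/2, 14, -121/2]
R3 ← R3 − (1/2)·R1: [0, -2, 3/2, 2, 5/2, 2, -25/2]
R4 ← R4 − (3/2)·R1: [0, -2, 5/2, 4, 9/2, 5, -49/2]
R3 ← R3 − R2: [0, 0, -4, -8, -8, -12, 48]
R4 ← R4 − R2: [0, 0, -3, -6, -6, -9, 36]
R4 ← R4 − (3/4)·R3: [0, 0, 0, 0, 0, 0, 0]
The echelon form has 3 nonzero rows, and every pivot lies in the first 6 columns, so rank(M) = rank([M|b]) = 3.
The system is consistent.
rank = 3 < 6 unknowns, so there are infinitely many solutions.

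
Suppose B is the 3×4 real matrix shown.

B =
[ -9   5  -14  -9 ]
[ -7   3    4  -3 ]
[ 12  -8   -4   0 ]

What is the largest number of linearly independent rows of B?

3

Row reduce to echelon form.
R2 ← R2 − (7/9)·R1: [0, -8/9, 134/9, 4]
R3 ← R3 + (4/3)·R1: [0, -4/3, -68/3, -12]
R3 ← R3 − (3/2)·R2: [0, 0, -45, -18]
Echelon form has 3 nonzero rows, so rank(B) = 3.
The rank gives the maximum number of linearly independent rows: 3.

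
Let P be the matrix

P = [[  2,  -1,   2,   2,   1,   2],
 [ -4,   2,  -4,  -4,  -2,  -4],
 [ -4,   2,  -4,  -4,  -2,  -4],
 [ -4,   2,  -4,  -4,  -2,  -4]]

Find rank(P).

Row reduce to echelon form.
R2 ← R2 + (2)·R1: [0, 0, 0, 0, 0, 0]
R3 ← R3 + (2)·R1: [0, 0, 0, 0, 0, 0]
R4 ← R4 + (2)·R1: [0, 0, 0, 0, 0, 0]
Echelon form has 1 nonzero row, so rank(P) = 1.

1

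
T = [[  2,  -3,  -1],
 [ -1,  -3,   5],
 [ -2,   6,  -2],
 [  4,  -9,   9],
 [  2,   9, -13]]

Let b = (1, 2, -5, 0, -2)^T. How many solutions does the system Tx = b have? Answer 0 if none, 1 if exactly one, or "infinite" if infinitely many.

Row reduce the augmented matrix [T | b].
R2 ← R2 + (1/2)·R1: [0, -9/2, 9/2, 5/2]
R3 ← R3 + R1: [0, 3, -3, -4]
R4 ← R4 − (2)·R1: [0, -3, 11, -2]
R5 ← R5 − R1: [0, 12, -12, -3]
R3 ← R3 + (2/3)·R2: [0, 0, 0, -7/3]
R4 ← R4 − (2/3)·R2: [0, 0, 8, -11/3]
R5 ← R5 + (8/3)·R2: [0, 0, 0, 11/3]
Swap R3 ↔ R4
R5 ← R5 + (11/7)·R4: [0, 0, 0, 0]
The echelon form has 4 nonzero rows; the last pivot sits in the augmented column, so rank(T) = 3 but rank([T|b]) = 4.
Since the ranks differ, the system is inconsistent.
It has no solutions.

0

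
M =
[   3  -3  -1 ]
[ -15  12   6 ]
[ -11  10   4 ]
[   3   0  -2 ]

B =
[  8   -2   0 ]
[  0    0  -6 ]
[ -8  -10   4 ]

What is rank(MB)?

2

First compute MB:
[[ 32,   4,  14],
 [-168, -30, -48],
 [-120, -18, -44],
 [ 40,  14,  -8]]
Now row reduce the product.
R2 ← R2 + (21/4)·R1: [0, -9, 51/2]
R3 ← R3 + (15/4)·R1: [0, -3, 17/2]
R4 ← R4 − (5/4)·R1: [0, 9, -51/2]
R3 ← R3 − (1/3)·R2: [0, 0, 0]
R4 ← R4 + R2: [0, 0, 0]
2 nonzero rows, so rank(MB) = 2.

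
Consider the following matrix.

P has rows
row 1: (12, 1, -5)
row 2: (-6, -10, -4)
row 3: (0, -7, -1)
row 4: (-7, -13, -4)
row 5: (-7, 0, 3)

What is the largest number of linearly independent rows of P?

Row reduce to echelon form.
R2 ← R2 + (1/2)·R1: [0, -19/2, -13/2]
R4 ← R4 + (7/12)·R1: [0, -149/12, -83/12]
R5 ← R5 + (7/12)·R1: [0, 7/12, 1/12]
R3 ← R3 − (14/19)·R2: [0, 0, 72/19]
R4 ← R4 − (149/114)·R2: [0, 0, 30/19]
R5 ← R5 + (7/114)·R2: [0, 0, -6/19]
R4 ← R4 − (5/12)·R3: [0, 0, 0]
R5 ← R5 + (1/12)·R3: [0, 0, 0]
Echelon form has 3 nonzero rows, so rank(P) = 3.
The rank gives the maximum number of linearly independent rows: 3.

3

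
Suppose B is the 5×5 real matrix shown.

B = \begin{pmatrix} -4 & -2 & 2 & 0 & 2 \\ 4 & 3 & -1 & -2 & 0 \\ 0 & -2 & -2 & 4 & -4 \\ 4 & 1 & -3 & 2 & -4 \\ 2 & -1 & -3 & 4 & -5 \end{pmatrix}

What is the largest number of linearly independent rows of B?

Row reduce to echelon form.
R2 ← R2 + R1: [0, 1, 1, -2, 2]
R4 ← R4 + R1: [0, -1, -1, 2, -2]
R5 ← R5 + (1/2)·R1: [0, -2, -2, 4, -4]
R3 ← R3 + (2)·R2: [0, 0, 0, 0, 0]
R4 ← R4 + R2: [0, 0, 0, 0, 0]
R5 ← R5 + (2)·R2: [0, 0, 0, 0, 0]
Echelon form has 2 nonzero rows, so rank(B) = 2.
The rank gives the maximum number of linearly independent rows: 2.

2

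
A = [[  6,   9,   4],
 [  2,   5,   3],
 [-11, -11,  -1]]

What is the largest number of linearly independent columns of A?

3

Row reduce to echelon form.
R2 ← R2 − (1/3)·R1: [0, 2, 5/3]
R3 ← R3 + (11/6)·R1: [0, 11/2, 19/3]
R3 ← R3 − (11/4)·R2: [0, 0, 7/4]
Echelon form has 3 nonzero rows, so rank(A) = 3.
The rank gives the maximum number of linearly independent columns: 3.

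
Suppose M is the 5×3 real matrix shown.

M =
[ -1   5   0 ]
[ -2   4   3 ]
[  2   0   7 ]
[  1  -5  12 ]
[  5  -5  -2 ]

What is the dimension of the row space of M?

Row reduce to echelon form.
R2 ← R2 − (2)·R1: [0, -6, 3]
R3 ← R3 + (2)·R1: [0, 10, 7]
R4 ← R4 + R1: [0, 0, 12]
R5 ← R5 + (5)·R1: [0, 20, -2]
R3 ← R3 + (5/3)·R2: [0, 0, 12]
R5 ← R5 + (10/3)·R2: [0, 0, 8]
R4 ← R4 − R3: [0, 0, 0]
R5 ← R5 − (2/3)·R3: [0, 0, 0]
Echelon form has 3 nonzero rows, so rank(M) = 3.
The row space has dimension equal to the rank: 3.

3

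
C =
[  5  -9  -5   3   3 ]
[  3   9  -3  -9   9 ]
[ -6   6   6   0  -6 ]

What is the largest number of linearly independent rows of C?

2

Row reduce to echelon form.
R2 ← R2 − (3/5)·R1: [0, 72/5, 0, -54/5, 36/5]
R3 ← R3 + (6/5)·R1: [0, -24/5, 0, 18/5, -12/5]
R3 ← R3 + (1/3)·R2: [0, 0, 0, 0, 0]
Echelon form has 2 nonzero rows, so rank(C) = 2.
The rank gives the maximum number of linearly independent rows: 2.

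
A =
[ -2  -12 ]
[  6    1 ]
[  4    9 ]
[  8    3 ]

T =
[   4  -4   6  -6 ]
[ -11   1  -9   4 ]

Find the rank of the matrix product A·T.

2

First compute AT:
[[124,  -4,  96, -36],
 [ 13, -23,  27, -32],
 [-83,  -7, -57,  12],
 [ -1, -29,  21, -36]]
Now row reduce the product.
R2 ← R2 − (13/124)·R1: [0, -700/31, 525/31, -875/31]
R3 ← R3 + (83/124)·R1: [0, -300/31, 225/31, -375/31]
R4 ← R4 + (1/124)·R1: [0, -900/31, 675/31, -1125/31]
R3 ← R3 − (3/7)·R2: [0, 0, 0, 0]
R4 ← R4 − (9/7)·R2: [0, 0, 0, 0]
2 nonzero rows, so rank(AT) = 2.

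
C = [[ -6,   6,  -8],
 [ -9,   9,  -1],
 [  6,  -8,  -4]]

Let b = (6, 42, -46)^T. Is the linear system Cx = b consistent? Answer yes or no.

Row reduce the augmented matrix [C | b].
R2 ← R2 − (3/2)·R1: [0, 0, 11, 33]
R3 ← R3 + R1: [0, -2, -12, -40]
Swap R2 ↔ R3
The echelon form has 3 nonzero rows, and every pivot lies in the first 3 columns, so rank(C) = rank([C|b]) = 3.
The system is consistent.

yes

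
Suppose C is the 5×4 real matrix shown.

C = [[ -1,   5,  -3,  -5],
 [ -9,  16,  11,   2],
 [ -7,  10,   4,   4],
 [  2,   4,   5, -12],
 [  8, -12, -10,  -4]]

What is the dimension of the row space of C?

4

Row reduce to echelon form.
R2 ← R2 − (9)·R1: [0, -29, 38, 47]
R3 ← R3 − (7)·R1: [0, -25, 25, 39]
R4 ← R4 + (2)·R1: [0, 14, -1, -22]
R5 ← R5 + (8)·R1: [0, 28, -34, -44]
R3 ← R3 − (25/29)·R2: [0, 0, -225/29, -44/29]
R4 ← R4 + (14/29)·R2: [0, 0, 503/29, 20/29]
R5 ← R5 + (28/29)·R2: [0, 0, 78/29, 40/29]
R4 ← R4 + (503/225)·R3: [0, 0, 0, -608/225]
R5 ← R5 + (26/75)·R3: [0, 0, 0, 64/75]
R5 ← R5 + (6/19)·R4: [0, 0, 0, 0]
Echelon form has 4 nonzero rows, so rank(C) = 4.
The row space has dimension equal to the rank: 4.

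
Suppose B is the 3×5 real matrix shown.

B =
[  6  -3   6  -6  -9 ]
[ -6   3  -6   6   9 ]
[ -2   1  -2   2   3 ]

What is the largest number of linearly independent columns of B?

1

Row reduce to echelon form.
R2 ← R2 + R1: [0, 0, 0, 0, 0]
R3 ← R3 + (1/3)·R1: [0, 0, 0, 0, 0]
Echelon form has 1 nonzero row, so rank(B) = 1.
The rank gives the maximum number of linearly independent columns: 1.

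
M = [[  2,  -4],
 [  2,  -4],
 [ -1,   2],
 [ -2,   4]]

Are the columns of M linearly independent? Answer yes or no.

Row reduce M to echelon form.
R2 ← R2 − R1: [0, 0]
R3 ← R3 + (1/2)·R1: [0, 0]
R4 ← R4 + R1: [0, 0]
1 pivot among 2 columns.
Only 1 < 2 pivot columns, so the columns are linearly dependent.

no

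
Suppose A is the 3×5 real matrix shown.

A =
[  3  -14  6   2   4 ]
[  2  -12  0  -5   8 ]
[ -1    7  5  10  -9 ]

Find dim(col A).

3

Row reduce to echelon form.
R2 ← R2 − (2/3)·R1: [0, -8/3, -4, -19/3, 16/3]
R3 ← R3 + (1/3)·R1: [0, 7/3, 7, 32/3, -23/3]
R3 ← R3 + (7/8)·R2: [0, 0, 7/2, 41/8, -3]
Echelon form has 3 nonzero rows, so rank(A) = 3.
The column space has dimension equal to the rank: 3.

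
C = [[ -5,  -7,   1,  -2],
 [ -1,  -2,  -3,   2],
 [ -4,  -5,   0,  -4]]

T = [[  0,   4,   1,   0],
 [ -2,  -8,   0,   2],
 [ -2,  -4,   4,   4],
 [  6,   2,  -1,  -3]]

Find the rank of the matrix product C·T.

First compute CT:
[[  0,  28,   1,  -4],
 [ 22,  28, -15, -22],
 [-14,  16,   0,   2]]
Now row reduce the product.
Swap R1 ↔ R2
R3 ← R3 + (7/11)·R1: [0, 372/11, -105/11, -12]
R3 ← R3 − (93/77)·R2: [0, 0, -828/77, -552/77]
3 nonzero rows, so rank(CT) = 3.

3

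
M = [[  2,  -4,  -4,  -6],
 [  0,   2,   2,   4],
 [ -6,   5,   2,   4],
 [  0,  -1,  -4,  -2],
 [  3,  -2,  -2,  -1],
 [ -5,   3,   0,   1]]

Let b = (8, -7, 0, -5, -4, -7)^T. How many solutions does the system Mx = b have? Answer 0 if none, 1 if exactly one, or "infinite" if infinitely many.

0

Row reduce the augmented matrix [M | b].
R3 ← R3 + (3)·R1: [0, -7, -10, -14, 24]
R5 ← R5 − (3/2)·R1: [0, 4, 4, 8, -16]
R6 ← R6 + (5/2)·R1: [0, -7, -10, -14, 13]
R3 ← R3 + (7/2)·R2: [0, 0, -3, 0, -1/2]
R4 ← R4 + (1/2)·R2: [0, 0, -3, 0, -17/2]
R5 ← R5 − (2)·R2: [0, 0, 0, 0, -2]
R6 ← R6 + (7/2)·R2: [0, 0, -3, 0, -23/2]
R4 ← R4 − R3: [0, 0, 0, 0, -8]
R6 ← R6 − R3: [0, 0, 0, 0, -11]
R5 ← R5 − (1/4)·R4: [0, 0, 0, 0, 0]
R6 ← R6 − (11/8)·R4: [0, 0, 0, 0, 0]
The echelon form has 4 nonzero rows; the last pivot sits in the augmented column, so rank(M) = 3 but rank([M|b]) = 4.
Since the ranks differ, the system is inconsistent.
It has no solutions.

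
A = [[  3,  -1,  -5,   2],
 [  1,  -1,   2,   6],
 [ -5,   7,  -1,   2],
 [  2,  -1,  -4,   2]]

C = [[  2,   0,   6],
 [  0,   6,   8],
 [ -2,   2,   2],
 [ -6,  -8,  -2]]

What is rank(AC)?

First compute AC:
[[  4, -32,  -4],
 [-38, -50, -10],
 [-20,  24,  20],
 [  0, -30,  -8]]
Now row reduce the product.
R2 ← R2 + (19/2)·R1: [0, -354, -48]
R3 ← R3 + (5)·R1: [0, -136, 0]
R3 ← R3 − (68/177)·R2: [0, 0, 1088/59]
R4 ← R4 − (5/59)·R2: [0, 0, -232/59]
R4 ← R4 + (29/136)·R3: [0, 0, 0]
3 nonzero rows, so rank(AC) = 3.

3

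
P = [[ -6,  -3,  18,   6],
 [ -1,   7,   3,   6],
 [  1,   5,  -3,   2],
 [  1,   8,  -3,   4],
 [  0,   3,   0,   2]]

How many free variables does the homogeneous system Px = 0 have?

2

Row reduce to echelon form.
R2 ← R2 − (1/6)·R1: [0, 15/2, 0, 5]
R3 ← R3 + (1/6)·R1: [0, 9/2, 0, 3]
R4 ← R4 + (1/6)·R1: [0, 15/2, 0, 5]
R3 ← R3 − (3/5)·R2: [0, 0, 0, 0]
R4 ← R4 − R2: [0, 0, 0, 0]
R5 ← R5 − (2/5)·R2: [0, 0, 0, 0]
2 nonzero rows, so rank(P) = 2.
P has 4 columns; by rank–nullity, nullity = 4 − 2 = 2.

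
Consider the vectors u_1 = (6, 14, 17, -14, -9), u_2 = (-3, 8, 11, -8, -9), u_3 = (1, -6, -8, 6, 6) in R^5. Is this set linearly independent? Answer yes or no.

no

Form the matrix with these vectors as rows and row reduce.
R2 ← R2 + (1/2)·R1: [0, 15, 39/2, -15, -27/2]
R3 ← R3 − (1/6)·R1: [0, -25/3, -65/6, 25/3, 15/2]
R3 ← R3 + (5/9)·R2: [0, 0, 0, 0, 0]
2 nonzero rows, so the 3 vectors span a space of dimension 2.
Since 2 < 3, the vectors are linearly dependent.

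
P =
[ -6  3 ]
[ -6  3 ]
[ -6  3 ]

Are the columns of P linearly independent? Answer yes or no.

no

Row reduce P to echelon form.
R2 ← R2 − R1: [0, 0]
R3 ← R3 − R1: [0, 0]
1 pivot among 2 columns.
Only 1 < 2 pivot columns, so the columns are linearly dependent.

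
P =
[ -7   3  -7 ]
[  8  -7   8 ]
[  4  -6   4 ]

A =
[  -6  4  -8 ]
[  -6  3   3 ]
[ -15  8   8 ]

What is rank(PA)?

2

First compute PA:
[[129, -75,   9],
 [-126,  75, -21],
 [-48,  30, -18]]
Now row reduce the product.
R2 ← R2 + (42/43)·R1: [0, 75/43, -525/43]
R3 ← R3 + (16/43)·R1: [0, 90/43, -630/43]
R3 ← R3 − (6/5)·R2: [0, 0, 0]
2 nonzero rows, so rank(PA) = 2.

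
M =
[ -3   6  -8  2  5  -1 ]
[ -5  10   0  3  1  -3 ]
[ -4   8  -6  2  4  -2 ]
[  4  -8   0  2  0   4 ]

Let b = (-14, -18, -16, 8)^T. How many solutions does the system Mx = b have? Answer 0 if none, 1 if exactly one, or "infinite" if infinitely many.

infinite

Row reduce the augmented matrix [M | b].
R2 ← R2 − (5/3)·R1: [0, 0, 40/3, -1/3, -22/3, -4/3, 16/3]
R3 ← R3 − (4/3)·R1: [0, 0, 14/3, -2/3, -8/3, -2/3, 8/3]
R4 ← R4 + (4/3)·R1: [0, 0, -32/3, 14/3, 20/3, 8/3, -32/3]
R3 ← R3 − (7/20)·R2: [0, 0, 0, -11/20, -1/10, -1/5, 4/5]
R4 ← R4 + (4/5)·R2: [0, 0, 0, 22/5, 4/5, 8/5, -32/5]
R4 ← R4 + (8)·R3: [0, 0, 0, 0, 0, 0, 0]
The echelon form has 3 nonzero rows, and every pivot lies in the first 6 columns, so rank(M) = rank([M|b]) = 3.
The system is consistent.
rank = 3 < 6 unknowns, so there are infinitely many solutions.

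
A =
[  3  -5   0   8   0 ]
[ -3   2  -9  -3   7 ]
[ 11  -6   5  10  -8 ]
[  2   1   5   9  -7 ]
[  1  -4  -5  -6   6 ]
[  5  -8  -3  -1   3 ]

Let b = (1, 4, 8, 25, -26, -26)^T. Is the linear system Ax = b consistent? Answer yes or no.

Row reduce the augmented matrix [A | b].
R2 ← R2 + R1: [0, -3, -9, 5, 7, 5]
R3 ← R3 − (11/3)·R1: [0, 37/3, 5, -58/3, -8, 13/3]
R4 ← R4 − (2/3)·R1: [0, 13/3, 5, 11/3, -7, 73/3]
R5 ← R5 − (1/3)·R1: [0, -7/3, -5, -26/3, 6, -79/3]
R6 ← R6 − (5/3)·R1: [0, 1/3, -3, -43/3, 3, -83/3]
R3 ← R3 + (37/9)·R2: [0, 0, -32, 11/9, 187/9, 224/9]
R4 ← R4 + (13/9)·R2: [0, 0, -8, 98/9, 28/9, 284/9]
R5 ← R5 − (7/9)·R2: [0, 0, 2, -113/9, 5/9, -272/9]
R6 ← R6 + (1/9)·R2: [0, 0, -4, -124/9, 34/9, -244/9]
R4 ← R4 − (1/4)·R3: [0, 0, 0, 127/12, -25/12, 76/3]
R5 ← R5 + (1/16)·R3: [0, 0, 0, -599/48, 89/48, -86/3]
R6 ← R6 − (1/8)·R3: [0, 0, 0, -1003/72, 85/72, -272/9]
R5 ← R5 + (599/508)·R4: [0, 0, 0, 0, -153/254, 153/127]
R6 ← R6 + (1003/762)·R4: [0, 0, 0, 0, -595/381, 1190/381]
R6 ← R6 − (70/27)·R5: [0, 0, 0, 0, 0, 0]
The echelon form has 5 nonzero rows, and every pivot lies in the first 5 columns, so rank(A) = rank([A|b]) = 5.
The system is consistent.

yes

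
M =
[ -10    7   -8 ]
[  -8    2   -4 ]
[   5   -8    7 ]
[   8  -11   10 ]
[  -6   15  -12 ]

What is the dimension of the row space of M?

2

Row reduce to echelon form.
R2 ← R2 − (4/5)·R1: [0, -18/5, 12/5]
R3 ← R3 + (1/2)·R1: [0, -9/2, 3]
R4 ← R4 + (4/5)·R1: [0, -27/5, 18/5]
R5 ← R5 − (3/5)·R1: [0, 54/5, -36/5]
R3 ← R3 − (5/4)·R2: [0, 0, 0]
R4 ← R4 − (3/2)·R2: [0, 0, 0]
R5 ← R5 + (3)·R2: [0, 0, 0]
Echelon form has 2 nonzero rows, so rank(M) = 2.
The row space has dimension equal to the rank: 2.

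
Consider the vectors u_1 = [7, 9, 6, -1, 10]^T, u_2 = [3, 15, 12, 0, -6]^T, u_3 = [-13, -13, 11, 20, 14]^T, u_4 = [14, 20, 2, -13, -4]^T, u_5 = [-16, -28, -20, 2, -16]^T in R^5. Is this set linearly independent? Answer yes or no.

no

Form the matrix with these vectors as rows and row reduce.
R2 ← R2 − (3/7)·R1: [0, 78/7, 66/7, 3/7, -72/7]
R3 ← R3 + (13/7)·R1: [0, 26/7, 155/7, 127/7, 228/7]
R4 ← R4 − (2)·R1: [0, 2, -10, -11, -24]
R5 ← R5 + (16/7)·R1: [0, -52/7, -44/7, -2/7, 48/7]
R3 ← R3 − (1/3)·R2: [0, 0, 19, 18, 36]
R4 ← R4 − (7/39)·R2: [0, 0, -152/13, -144/13, -288/13]
R5 ← R5 + (2/3)·R2: [0, 0, 0, 0, 0]
R4 ← R4 + (8/13)·R3: [0, 0, 0, 0, 0]
3 nonzero rows, so the 5 vectors span a space of dimension 3.
Since 3 < 5, the vectors are linearly dependent.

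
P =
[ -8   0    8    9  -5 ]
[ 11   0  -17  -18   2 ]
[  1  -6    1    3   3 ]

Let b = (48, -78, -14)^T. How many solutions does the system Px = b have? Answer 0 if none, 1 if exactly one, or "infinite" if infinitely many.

infinite

Row reduce the augmented matrix [P | b].
R2 ← R2 + (11/8)·R1: [0, 0, -6, -45/8, -39/8, -12]
R3 ← R3 + (1/8)·R1: [0, -6, 2, 33/8, 19/8, -8]
Swap R2 ↔ R3
The echelon form has 3 nonzero rows, and every pivot lies in the first 5 columns, so rank(P) = rank([P|b]) = 3.
The system is consistent.
rank = 3 < 5 unknowns, so there are infinitely many solutions.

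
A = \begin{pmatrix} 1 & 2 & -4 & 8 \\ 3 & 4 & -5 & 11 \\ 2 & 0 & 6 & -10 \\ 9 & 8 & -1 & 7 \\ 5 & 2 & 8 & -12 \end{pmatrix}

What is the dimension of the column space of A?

Row reduce to echelon form.
R2 ← R2 − (3)·R1: [0, -2, 7, -13]
R3 ← R3 − (2)·R1: [0, -4, 14, -26]
R4 ← R4 − (9)·R1: [0, -10, 35, -65]
R5 ← R5 − (5)·R1: [0, -8, 28, -52]
R3 ← R3 − (2)·R2: [0, 0, 0, 0]
R4 ← R4 − (5)·R2: [0, 0, 0, 0]
R5 ← R5 − (4)·R2: [0, 0, 0, 0]
Echelon form has 2 nonzero rows, so rank(A) = 2.
The column space has dimension equal to the rank: 2.

2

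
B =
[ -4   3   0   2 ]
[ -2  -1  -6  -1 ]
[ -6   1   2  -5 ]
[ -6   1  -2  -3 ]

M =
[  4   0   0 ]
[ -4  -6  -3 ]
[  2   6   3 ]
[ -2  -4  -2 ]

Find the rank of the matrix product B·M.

2

First compute BM:
[[-32, -26, -13],
 [-14, -26, -13],
 [-14,  26,  13],
 [-26,  -6,  -3]]
Now row reduce the product.
R2 ← R2 − (7/16)·R1: [0, -117/8, -117/16]
R3 ← R3 − (7/16)·R1: [0, 299/8, 299/16]
R4 ← R4 − (13/16)·R1: [0, 121/8, 121/16]
R3 ← R3 + (23/9)·R2: [0, 0, 0]
R4 ← R4 + (121/117)·R2: [0, 0, 0]
2 nonzero rows, so rank(BM) = 2.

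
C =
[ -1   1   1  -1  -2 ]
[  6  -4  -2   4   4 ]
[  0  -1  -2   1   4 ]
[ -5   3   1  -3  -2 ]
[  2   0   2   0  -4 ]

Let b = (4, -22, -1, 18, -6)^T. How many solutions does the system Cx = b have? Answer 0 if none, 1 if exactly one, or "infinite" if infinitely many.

infinite

Row reduce the augmented matrix [C | b].
R2 ← R2 + (6)·R1: [0, 2, 4, -2, -8, 2]
R4 ← R4 − (5)·R1: [0, -2, -4, 2, 8, -2]
R5 ← R5 + (2)·R1: [0, 2, 4, -2, -8, 2]
R3 ← R3 + (1/2)·R2: [0, 0, 0, 0, 0, 0]
R4 ← R4 + R2: [0, 0, 0, 0, 0, 0]
R5 ← R5 − R2: [0, 0, 0, 0, 0, 0]
The echelon form has 2 nonzero rows, and every pivot lies in the first 5 columns, so rank(C) = rank([C|b]) = 2.
The system is consistent.
rank = 2 < 5 unknowns, so there are infinitely many solutions.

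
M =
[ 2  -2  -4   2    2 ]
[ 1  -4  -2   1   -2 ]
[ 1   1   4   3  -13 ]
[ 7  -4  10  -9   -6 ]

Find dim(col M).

4

Row reduce to echelon form.
R2 ← R2 − (1/2)·R1: [0, -3, 0, 0, -3]
R3 ← R3 − (1/2)·R1: [0, 2, 6, 2, -14]
R4 ← R4 − (7/2)·R1: [0, 3, 24, -16, -13]
R3 ← R3 + (2/3)·R2: [0, 0, 6, 2, -16]
R4 ← R4 + R2: [0, 0, 24, -16, -16]
R4 ← R4 − (4)·R3: [0, 0, 0, -24, 48]
Echelon form has 4 nonzero rows, so rank(M) = 4.
The column space has dimension equal to the rank: 4.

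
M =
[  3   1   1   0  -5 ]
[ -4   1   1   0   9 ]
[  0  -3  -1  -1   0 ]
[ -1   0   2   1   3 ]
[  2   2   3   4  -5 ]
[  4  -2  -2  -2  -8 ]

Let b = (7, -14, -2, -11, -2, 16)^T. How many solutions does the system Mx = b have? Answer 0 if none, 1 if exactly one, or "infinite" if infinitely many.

infinite

Row reduce the augmented matrix [M | b].
R2 ← R2 + (4/3)·R1: [0, 7/3, 7/3, 0, 7/3, -14/3]
R4 ← R4 + (1/3)·R1: [0, 1/3, 7/3, 1, 4/3, -26/3]
R5 ← R5 − (2/3)·R1: [0, 4/3, 7/3, 4, -5/3, -20/3]
R6 ← R6 − (4/3)·R1: [0, -10/3, -10/3, -2, -4/3, 20/3]
R3 ← R3 + (9/7)·R2: [0, 0, 2, -1, 3, -8]
R4 ← R4 − (1/7)·R2: [0, 0, 2, 1, 1, -8]
R5 ← R5 − (4/7)·R2: [0, 0, 1, 4, -3, -4]
R6 ← R6 + (10/7)·R2: [0, 0, 0, -2, 2, 0]
R4 ← R4 − R3: [0, 0, 0, 2, -2, 0]
R5 ← R5 − (1/2)·R3: [0, 0, 0, 9/2, -9/2, 0]
R5 ← R5 − (9/4)·R4: [0, 0, 0, 0, 0, 0]
R6 ← R6 + R4: [0, 0, 0, 0, 0, 0]
The echelon form has 4 nonzero rows, and every pivot lies in the first 5 columns, so rank(M) = rank([M|b]) = 4.
The system is consistent.
rank = 4 < 5 unknowns, so there are infinitely many solutions.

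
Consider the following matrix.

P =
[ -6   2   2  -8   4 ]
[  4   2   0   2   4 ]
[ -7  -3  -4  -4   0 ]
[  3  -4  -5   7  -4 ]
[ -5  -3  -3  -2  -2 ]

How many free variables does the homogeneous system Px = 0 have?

Row reduce to echelon form.
R2 ← R2 + (2/3)·R1: [0, 10/3, 4/3, -10/3, 20/3]
R3 ← R3 − (7/6)·R1: [0, -16/3, -19/3, 16/3, -14/3]
R4 ← R4 + (1/2)·R1: [0, -3, -4, 3, -2]
R5 ← R5 − (5/6)·R1: [0, -14/3, -14/3, 14/3, -16/3]
R3 ← R3 + (8/5)·R2: [0, 0, -21/5, 0, 6]
R4 ← R4 + (9/10)·R2: [0, 0, -14/5, 0, 4]
R5 ← R5 + (7/5)·R2: [0, 0, -14/5, 0, 4]
R4 ← R4 − (2/3)·R3: [0, 0, 0, 0, 0]
R5 ← R5 − (2/3)·R3: [0, 0, 0, 0, 0]
3 nonzero rows, so rank(P) = 3.
P has 5 columns; by rank–nullity, nullity = 5 − 3 = 2.

2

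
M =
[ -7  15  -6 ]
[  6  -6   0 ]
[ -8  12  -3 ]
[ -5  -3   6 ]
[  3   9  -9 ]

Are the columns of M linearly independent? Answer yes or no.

no

Row reduce M to echelon form.
R2 ← R2 + (6/7)·R1: [0, 48/7, -36/7]
R3 ← R3 − (8/7)·R1: [0, -36/7, 27/7]
R4 ← R4 − (5/7)·R1: [0, -96/7, 72/7]
R5 ← R5 + (3/7)·R1: [0, 108/7, -81/7]
R3 ← R3 + (3/4)·R2: [0, 0, 0]
R4 ← R4 + (2)·R2: [0, 0, 0]
R5 ← R5 − (9/4)·R2: [0, 0, 0]
2 pivots among 3 columns.
Only 2 < 3 pivot columns, so the columns are linearly dependent.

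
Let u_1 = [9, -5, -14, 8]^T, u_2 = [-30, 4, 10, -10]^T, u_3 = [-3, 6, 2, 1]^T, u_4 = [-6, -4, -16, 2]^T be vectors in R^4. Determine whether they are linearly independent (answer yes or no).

yes

Form the matrix with these vectors as rows and row reduce.
R2 ← R2 + (10/3)·R1: [0, -38/3, -110/3, 50/3]
R3 ← R3 + (1/3)·R1: [0, 13/3, -8/3, 11/3]
R4 ← R4 + (2/3)·R1: [0, -22/3, -76/3, 22/3]
R3 ← R3 + (13/38)·R2: [0, 0, -289/19, 178/19]
R4 ← R4 − (11/19)·R2: [0, 0, -78/19, -44/19]
R4 ← R4 − (78/289)·R3: [0, 0, 0, -1400/289]
4 nonzero rows, so the 4 vectors span a space of dimension 4.
Since 4 = 4, the vectors are linearly independent.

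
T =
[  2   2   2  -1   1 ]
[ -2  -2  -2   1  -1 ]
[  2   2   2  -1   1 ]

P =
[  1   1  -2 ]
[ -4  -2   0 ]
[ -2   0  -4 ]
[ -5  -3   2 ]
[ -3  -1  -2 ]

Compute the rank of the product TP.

First compute TP:
[[ -8,   0, -16],
 [  8,   0,  16],
 [ -8,   0, -16]]
Now row reduce the product.
R2 ← R2 + R1: [0, 0, 0]
R3 ← R3 − R1: [0, 0, 0]
1 nonzero row, so rank(TP) = 1.

1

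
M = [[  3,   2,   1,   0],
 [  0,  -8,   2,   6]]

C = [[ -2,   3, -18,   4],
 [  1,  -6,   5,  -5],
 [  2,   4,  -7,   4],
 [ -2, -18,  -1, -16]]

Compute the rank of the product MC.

First compute MC:
[[ -2,   1, -51,   6],
 [-16, -52, -60, -48]]
Now row reduce the product.
R2 ← R2 − (8)·R1: [0, -60, 348, -96]
2 nonzero rows, so rank(MC) = 2.

2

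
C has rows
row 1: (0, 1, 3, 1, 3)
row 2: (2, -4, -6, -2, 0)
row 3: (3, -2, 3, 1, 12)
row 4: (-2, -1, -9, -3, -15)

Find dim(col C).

2

Row reduce to echelon form.
Swap R1 ↔ R2
R3 ← R3 − (3/2)·R1: [0, 4, 12, 4, 12]
R4 ← R4 + R1: [0, -5, -15, -5, -15]
R3 ← R3 − (4)·R2: [0, 0, 0, 0, 0]
R4 ← R4 + (5)·R2: [0, 0, 0, 0, 0]
Echelon form has 2 nonzero rows, so rank(C) = 2.
The column space has dimension equal to the rank: 2.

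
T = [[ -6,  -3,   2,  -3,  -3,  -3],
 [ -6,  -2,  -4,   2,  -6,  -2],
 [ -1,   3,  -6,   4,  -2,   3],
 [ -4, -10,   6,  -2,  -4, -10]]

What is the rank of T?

Row reduce to echelon form.
R2 ← R2 − R1: [0, 1, -6, 5, -3, 1]
R3 ← R3 − (1/6)·R1: [0, 7/2, -19/3, 9/2, -3/2, 7/2]
R4 ← R4 − (2/3)·R1: [0, -8, 14/3, 0, -2, -8]
R3 ← R3 − (7/2)·R2: [0, 0, 44/3, -13, 9, 0]
R4 ← R4 + (8)·R2: [0, 0, -130/3, 40, -26, 0]
R4 ← R4 + (65/22)·R3: [0, 0, 0, 35/22, 13/22, 0]
Echelon form has 4 nonzero rows, so rank(T) = 4.

4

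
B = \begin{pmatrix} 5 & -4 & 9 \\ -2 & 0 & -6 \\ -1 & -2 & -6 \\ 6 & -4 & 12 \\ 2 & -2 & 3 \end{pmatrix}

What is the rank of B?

2

Row reduce to echelon form.
R2 ← R2 + (2/5)·R1: [0, -8/5, -12/5]
R3 ← R3 + (1/5)·R1: [0, -14/5, -21/5]
R4 ← R4 − (6/5)·R1: [0, 4/5, 6/5]
R5 ← R5 − (2/5)·R1: [0, -2/5, -3/5]
R3 ← R3 − (7/4)·R2: [0, 0, 0]
R4 ← R4 + (1/2)·R2: [0, 0, 0]
R5 ← R5 − (1/4)·R2: [0, 0, 0]
Echelon form has 2 nonzero rows, so rank(B) = 2.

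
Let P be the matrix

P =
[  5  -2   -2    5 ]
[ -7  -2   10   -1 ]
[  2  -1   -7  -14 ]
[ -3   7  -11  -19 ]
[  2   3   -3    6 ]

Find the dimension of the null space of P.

1

Row reduce to echelon form.
R2 ← R2 + (7/5)·R1: [0, -24/5, 36/5, 6]
R3 ← R3 − (2/5)·R1: [0, -1/5, -31/5, -16]
R4 ← R4 + (3/5)·R1: [0, 29/5, -61/5, -16]
R5 ← R5 − (2/5)·R1: [0, 19/5, -11/5, 4]
R3 ← R3 − (1/24)·R2: [0, 0, -13/2, -65/4]
R4 ← R4 + (29/24)·R2: [0, 0, -7/2, -35/4]
R5 ← R5 + (19/24)·R2: [0, 0, 7/2, 35/4]
R4 ← R4 − (7/13)·R3: [0, 0, 0, 0]
R5 ← R5 + (7/13)·R3: [0, 0, 0, 0]
3 nonzero rows, so rank(P) = 3.
P has 4 columns; by rank–nullity, nullity = 4 − 3 = 1.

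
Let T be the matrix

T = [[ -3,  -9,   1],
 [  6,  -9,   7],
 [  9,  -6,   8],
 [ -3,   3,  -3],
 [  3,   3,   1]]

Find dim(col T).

2

Row reduce to echelon form.
R2 ← R2 + (2)·R1: [0, -27, 9]
R3 ← R3 + (3)·R1: [0, -33, 11]
R4 ← R4 − R1: [0, 12, -4]
R5 ← R5 + R1: [0, -6, 2]
R3 ← R3 − (11/9)·R2: [0, 0, 0]
R4 ← R4 + (4/9)·R2: [0, 0, 0]
R5 ← R5 − (2/9)·R2: [0, 0, 0]
Echelon form has 2 nonzero rows, so rank(T) = 2.
The column space has dimension equal to the rank: 2.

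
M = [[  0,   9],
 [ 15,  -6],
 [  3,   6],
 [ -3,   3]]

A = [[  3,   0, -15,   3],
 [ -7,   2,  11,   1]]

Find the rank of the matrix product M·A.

2

First compute MA:
[[-63,  18,  99,   9],
 [ 87, -12, -291,  39],
 [-33,  12,  21,  15],
 [-30,   6,  78,  -6]]
Now row reduce the product.
R2 ← R2 + (29/21)·R1: [0, 90/7, -1080/7, 360/7]
R3 ← R3 − (11/21)·R1: [0, 18/7, -216/7, 72/7]
R4 ← R4 − (10/21)·R1: [0, -18/7, 216/7, -72/7]
R3 ← R3 − (1/5)·R2: [0, 0, 0, 0]
R4 ← R4 + (1/5)·R2: [0, 0, 0, 0]
2 nonzero rows, so rank(MA) = 2.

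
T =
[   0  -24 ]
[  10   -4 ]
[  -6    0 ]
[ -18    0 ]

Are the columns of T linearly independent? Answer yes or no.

Row reduce T to echelon form.
Swap R1 ↔ R2
R3 ← R3 + (3/5)·R1: [0, -12/5]
R4 ← R4 + (9/5)·R1: [0, -36/5]
R3 ← R3 − (1/10)·R2: [0, 0]
R4 ← R4 − (3/10)·R2: [0, 0]
2 pivots among 2 columns.
Every column is a pivot column, so the columns are linearly independent.

yes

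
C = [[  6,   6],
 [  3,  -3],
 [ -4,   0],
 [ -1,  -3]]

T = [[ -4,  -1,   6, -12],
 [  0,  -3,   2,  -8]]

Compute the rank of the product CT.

First compute CT:
[[-24, -24,  48, -120],
 [-12,   6,  12, -12],
 [ 16,   4, -24,  48],
 [  4,  10, -12,  36]]
Now row reduce the product.
R2 ← R2 − (1/2)·R1: [0, 18, -12, 48]
R3 ← R3 + (2/3)·R1: [0, -12, 8, -32]
R4 ← R4 + (1/6)·R1: [0, 6, -4, 16]
R3 ← R3 + (2/3)·R2: [0, 0, 0, 0]
R4 ← R4 − (1/3)·R2: [0, 0, 0, 0]
2 nonzero rows, so rank(CT) = 2.

2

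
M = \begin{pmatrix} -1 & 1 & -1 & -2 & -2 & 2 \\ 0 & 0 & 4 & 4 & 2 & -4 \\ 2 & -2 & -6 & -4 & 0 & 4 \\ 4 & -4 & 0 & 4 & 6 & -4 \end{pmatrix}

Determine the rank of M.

Row reduce to echelon form.
R3 ← R3 + (2)·R1: [0, 0, -8, -8, -4, 8]
R4 ← R4 + (4)·R1: [0, 0, -4, -4, -2, 4]
R3 ← R3 + (2)·R2: [0, 0, 0, 0, 0, 0]
R4 ← R4 + R2: [0, 0, 0, 0, 0, 0]
Echelon form has 2 nonzero rows, so rank(M) = 2.

2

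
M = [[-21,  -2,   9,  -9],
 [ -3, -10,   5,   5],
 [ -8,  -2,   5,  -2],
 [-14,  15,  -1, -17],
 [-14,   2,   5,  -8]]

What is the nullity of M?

1

Row reduce to echelon form.
R2 ← R2 − (1/7)·R1: [0, -68/7, 26/7, 44/7]
R3 ← R3 − (8/21)·R1: [0, -26/21, 11/7, 10/7]
R4 ← R4 − (2/3)·R1: [0, 49/3, -7, -11]
R5 ← R5 − (2/3)·R1: [0, 10/3, -1, -2]
R3 ← R3 − (13/102)·R2: [0, 0, 56/51, 32/51]
R4 ← R4 + (343/204)·R2: [0, 0, -77/102, -22/51]
R5 ← R5 + (35/102)·R2: [0, 0, 14/51, 8/51]
R4 ← R4 + (11/16)·R3: [0, 0, 0, 0]
R5 ← R5 − (1/4)·R3: [0, 0, 0, 0]
3 nonzero rows, so rank(M) = 3.
M has 4 columns; by rank–nullity, nullity = 4 − 3 = 1.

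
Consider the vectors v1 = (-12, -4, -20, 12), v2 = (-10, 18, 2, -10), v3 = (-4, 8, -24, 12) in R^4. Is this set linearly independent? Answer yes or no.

yes

Form the matrix with these vectors as rows and row reduce.
R2 ← R2 − (5/6)·R1: [0, 64/3, 56/3, -20]
R3 ← R3 − (1/3)·R1: [0, 28/3, -52/3, 8]
R3 ← R3 − (7/16)·R2: [0, 0, -51/2, 67/4]
3 nonzero rows, so the 3 vectors span a space of dimension 3.
Since 3 = 3, the vectors are linearly independent.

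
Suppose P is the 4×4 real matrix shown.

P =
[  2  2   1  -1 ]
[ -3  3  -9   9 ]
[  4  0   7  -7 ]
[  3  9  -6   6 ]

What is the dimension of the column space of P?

Row reduce to echelon form.
R2 ← R2 + (3/2)·R1: [0, 6, -15/2, 15/2]
R3 ← R3 − (2)·R1: [0, -4, 5, -5]
R4 ← R4 − (3/2)·R1: [0, 6, -15/2, 15/2]
R3 ← R3 + (2/3)·R2: [0, 0, 0, 0]
R4 ← R4 − R2: [0, 0, 0, 0]
Echelon form has 2 nonzero rows, so rank(P) = 2.
The column space has dimension equal to the rank: 2.

2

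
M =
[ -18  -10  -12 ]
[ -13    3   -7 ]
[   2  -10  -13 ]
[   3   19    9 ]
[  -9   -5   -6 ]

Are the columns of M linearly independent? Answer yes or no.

Row reduce M to echelon form.
R2 ← R2 − (13/18)·R1: [0, 92/9, 5/3]
R3 ← R3 + (1/9)·R1: [0, -100/9, -43/3]
R4 ← R4 + (1/6)·R1: [0, 52/3, 7]
R5 ← R5 − (1/2)·R1: [0, 0, 0]
R3 ← R3 + (25/23)·R2: [0, 0, -288/23]
R4 ← R4 − (39/23)·R2: [0, 0, 96/23]
R4 ← R4 + (1/3)·R3: [0, 0, 0]
3 pivots among 3 columns.
Every column is a pivot column, so the columns are linearly independent.

yes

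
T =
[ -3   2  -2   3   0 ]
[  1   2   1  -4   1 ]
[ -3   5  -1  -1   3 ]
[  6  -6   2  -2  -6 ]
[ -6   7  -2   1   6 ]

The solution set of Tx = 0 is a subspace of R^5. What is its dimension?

Row reduce to echelon form.
R2 ← R2 + (1/3)·R1: [0, 8/3, 1/3, -3, 1]
R3 ← R3 − R1: [0, 3, 1, -4, 3]
R4 ← R4 + (2)·R1: [0, -2, -2, 4, -6]
R5 ← R5 − (2)·R1: [0, 3, 2, -5, 6]
R3 ← R3 − (9/8)·R2: [0, 0, 5/8, -5/8, 15/8]
R4 ← R4 + (3/4)·R2: [0, 0, -7/4, 7/4, -21/4]
R5 ← R5 − (9/8)·R2: [0, 0, 13/8, -13/8, 39/8]
R4 ← R4 + (14/5)·R3: [0, 0, 0, 0, 0]
R5 ← R5 − (13/5)·R3: [0, 0, 0, 0, 0]
3 nonzero rows, so rank(T) = 3.
T has 5 columns; by rank–nullity, nullity = 5 − 3 = 2.

2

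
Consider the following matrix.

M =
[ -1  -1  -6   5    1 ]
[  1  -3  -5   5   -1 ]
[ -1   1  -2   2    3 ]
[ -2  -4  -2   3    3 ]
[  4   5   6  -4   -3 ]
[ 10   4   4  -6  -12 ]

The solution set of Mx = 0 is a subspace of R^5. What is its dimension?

0

Row reduce to echelon form.
R2 ← R2 + R1: [0, -4, -11, 10, 0]
R3 ← R3 − R1: [0, 2, 4, -3, 2]
R4 ← R4 − (2)·R1: [0, -2, 10, -7, 1]
R5 ← R5 + (4)·R1: [0, 1, -18, 16, 1]
R6 ← R6 + (10)·R1: [0, -6, -56, 44, -2]
R3 ← R3 + (1/2)·R2: [0, 0, -3/2, 2, 2]
R4 ← R4 − (1/2)·R2: [0, 0, 31/2, -12, 1]
R5 ← R5 + (1/4)·R2: [0, 0, -83/4, 37/2, 1]
R6 ← R6 − (3/2)·R2: [0, 0, -79/2, 29, -2]
R4 ← R4 + (31/3)·R3: [0, 0, 0, 26/3, 65/3]
R5 ← R5 − (83/6)·R3: [0, 0, 0, -55/6, -80/3]
R6 ← R6 − (79/3)·R3: [0, 0, 0, -71/3, -164/3]
R5 ← R5 + (55/52)·R4: [0, 0, 0, 0, -15/4]
R6 ← R6 + (71/26)·R4: [0, 0, 0, 0, 9/2]
R6 ← R6 + (6/5)·R5: [0, 0, 0, 0, 0]
5 nonzero rows, so rank(M) = 5.
M has 5 columns; by rank–nullity, nullity = 5 − 5 = 0.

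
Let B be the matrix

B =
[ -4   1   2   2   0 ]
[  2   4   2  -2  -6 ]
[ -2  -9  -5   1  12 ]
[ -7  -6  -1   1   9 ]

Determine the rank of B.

3

Row reduce to echelon form.
R2 ← R2 + (1/2)·R1: [0, 9/2, 3, -1, -6]
R3 ← R3 − (1/2)·R1: [0, -19/2, -6, 0, 12]
R4 ← R4 − (7/4)·R1: [0, -31/4, -9/2, -5/2, 9]
R3 ← R3 + (19/9)·R2: [0, 0, 1/3, -19/9, -2/3]
R4 ← R4 + (31/18)·R2: [0, 0, 2/3, -38/9, -4/3]
R4 ← R4 − (2)·R3: [0, 0, 0, 0, 0]
Echelon form has 3 nonzero rows, so rank(B) = 3.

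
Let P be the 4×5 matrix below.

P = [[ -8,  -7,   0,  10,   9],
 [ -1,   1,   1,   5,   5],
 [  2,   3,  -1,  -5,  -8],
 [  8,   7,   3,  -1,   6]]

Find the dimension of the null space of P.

2

Row reduce to echelon form.
R2 ← R2 − (1/8)·R1: [0, 15/8, 1, 15/4, 31/8]
R3 ← R3 + (1/4)·R1: [0, 5/4, -1, -5/2, -23/4]
R4 ← R4 + R1: [0, 0, 3, 9, 15]
R3 ← R3 − (2/3)·R2: [0, 0, -5/3, -5, -25/3]
R4 ← R4 + (9/5)·R3: [0, 0, 0, 0, 0]
3 nonzero rows, so rank(P) = 3.
P has 5 columns; by rank–nullity, nullity = 5 − 3 = 2.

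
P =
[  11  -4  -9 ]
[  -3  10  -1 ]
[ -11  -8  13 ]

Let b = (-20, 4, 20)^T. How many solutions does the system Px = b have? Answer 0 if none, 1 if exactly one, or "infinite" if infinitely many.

Row reduce the augmented matrix [P | b].
R2 ← R2 + (3/11)·R1: [0, 98/11, -38/11, -16/11]
R3 ← R3 + R1: [0, -12, 4, 0]
R3 ← R3 + (66/49)·R2: [0, 0, -32/49, -96/49]
The echelon form has 3 nonzero rows, and every pivot lies in the first 3 columns, so rank(P) = rank([P|b]) = 3.
The system is consistent.
rank = 3 = number of unknowns, so the solution is unique.

1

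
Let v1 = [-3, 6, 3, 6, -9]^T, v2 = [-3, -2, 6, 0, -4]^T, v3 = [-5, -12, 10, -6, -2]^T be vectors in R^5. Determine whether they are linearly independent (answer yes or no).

yes

Form the matrix with these vectors as rows and row reduce.
R2 ← R2 − R1: [0, -8, 3, -6, 5]
R3 ← R3 − (5/3)·R1: [0, -22, 5, -16, 13]
R3 ← R3 − (11/4)·R2: [0, 0, -13/4, 1/2, -3/4]
3 nonzero rows, so the 3 vectors span a space of dimension 3.
Since 3 = 3, the vectors are linearly independent.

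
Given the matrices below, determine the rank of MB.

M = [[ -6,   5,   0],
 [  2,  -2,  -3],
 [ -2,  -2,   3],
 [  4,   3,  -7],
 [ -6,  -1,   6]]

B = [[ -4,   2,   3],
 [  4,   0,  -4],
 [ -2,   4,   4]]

First compute MB:
[[ 44, -12, -38],
 [-10,  -8,   2],
 [ -6,   8,  14],
 [ 10, -20, -28],
 [  8,  12,  10]]
Now row reduce the product.
R2 ← R2 + (5/22)·R1: [0, -118/11, -73/11]
R3 ← R3 + (3/22)·R1: [0, 70/11, 97/11]
R4 ← R4 − (5/22)·R1: [0, -190/11, -213/11]
R5 ← R5 − (2/11)·R1: [0, 156/11, 186/11]
R3 ← R3 + (35/59)·R2: [0, 0, 288/59]
R4 ← R4 − (95/59)·R2: [0, 0, -512/59]
R5 ← R5 + (78/59)·R2: [0, 0, 480/59]
R4 ← R4 + (16/9)·R3: [0, 0, 0]
R5 ← R5 − (5/3)·R3: [0, 0, 0]
3 nonzero rows, so rank(MB) = 3.

3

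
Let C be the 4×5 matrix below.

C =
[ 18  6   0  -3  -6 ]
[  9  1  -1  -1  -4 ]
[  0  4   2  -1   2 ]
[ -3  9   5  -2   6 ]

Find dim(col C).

Row reduce to echelon form.
R2 ← R2 − (1/2)·R1: [0, -2, -1, 1/2, -1]
R4 ← R4 + (1/6)·R1: [0, 10, 5, -5/2, 5]
R3 ← R3 + (2)·R2: [0, 0, 0, 0, 0]
R4 ← R4 + (5)·R2: [0, 0, 0, 0, 0]
Echelon form has 2 nonzero rows, so rank(C) = 2.
The column space has dimension equal to the rank: 2.

2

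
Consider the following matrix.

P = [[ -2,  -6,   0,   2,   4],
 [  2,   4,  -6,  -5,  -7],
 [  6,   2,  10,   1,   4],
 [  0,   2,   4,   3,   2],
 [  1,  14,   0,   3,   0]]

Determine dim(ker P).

0

Row reduce to echelon form.
R2 ← R2 + R1: [0, -2, -6, -3, -3]
R3 ← R3 + (3)·R1: [0, -16, 10, 7, 16]
R5 ← R5 + (1/2)·R1: [0, 11, 0, 4, 2]
R3 ← R3 − (8)·R2: [0, 0, 58, 31, 40]
R4 ← R4 + R2: [0, 0, -2, 0, -1]
R5 ← R5 + (11/2)·R2: [0, 0, -33, -25/2, -29/2]
R4 ← R4 + (1/29)·R3: [0, 0, 0, 31/29, 11/29]
R5 ← R5 + (33/58)·R3: [0, 0, 0, 149/29, 479/58]
R5 ← R5 − (149/31)·R4: [0, 0, 0, 0, 399/62]
5 nonzero rows, so rank(P) = 5.
P has 5 columns; by rank–nullity, nullity = 5 − 5 = 0.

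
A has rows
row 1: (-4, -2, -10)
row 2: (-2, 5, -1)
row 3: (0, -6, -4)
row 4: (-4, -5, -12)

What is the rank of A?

2

Row reduce to echelon form.
R2 ← R2 − (1/2)·R1: [0, 6, 4]
R4 ← R4 − R1: [0, -3, -2]
R3 ← R3 + R2: [0, 0, 0]
R4 ← R4 + (1/2)·R2: [0, 0, 0]
Echelon form has 2 nonzero rows, so rank(A) = 2.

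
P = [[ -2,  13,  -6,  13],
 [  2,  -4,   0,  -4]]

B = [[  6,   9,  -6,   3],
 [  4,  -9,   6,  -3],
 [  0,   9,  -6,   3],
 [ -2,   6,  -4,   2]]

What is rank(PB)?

2

First compute PB:
[[ 14, -111,  74, -37],
 [  4,  30, -20,  10]]
Now row reduce the product.
R2 ← R2 − (2/7)·R1: [0, 432/7, -288/7, 144/7]
2 nonzero rows, so rank(PB) = 2.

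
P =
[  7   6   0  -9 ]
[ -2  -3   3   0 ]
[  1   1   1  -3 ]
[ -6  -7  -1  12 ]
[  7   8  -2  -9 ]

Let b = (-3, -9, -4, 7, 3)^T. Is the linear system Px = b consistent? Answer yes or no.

yes

Row reduce the augmented matrix [P | b].
R2 ← R2 + (2/7)·R1: [0, -9/7, 3, -18/7, -69/7]
R3 ← R3 − (1/7)·R1: [0, 1/7, 1, -12/7, -25/7]
R4 ← R4 + (6/7)·R1: [0, -13/7, -1, 30/7, 31/7]
R5 ← R5 − R1: [0, 2, -2, 0, 6]
R3 ← R3 + (1/9)·R2: [0, 0, 4/3, -2, -14/3]
R4 ← R4 − (13/9)·R2: [0, 0, -16/3, 8, 56/3]
R5 ← R5 + (14/9)·R2: [0, 0, 8/3, -4, -28/3]
R4 ← R4 + (4)·R3: [0, 0, 0, 0, 0]
R5 ← R5 − (2)·R3: [0, 0, 0, 0, 0]
The echelon form has 3 nonzero rows, and every pivot lies in the first 4 columns, so rank(P) = rank([P|b]) = 3.
The system is consistent.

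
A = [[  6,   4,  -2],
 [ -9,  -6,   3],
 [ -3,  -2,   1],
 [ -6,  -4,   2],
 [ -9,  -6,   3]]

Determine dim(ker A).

2

Row reduce to echelon form.
R2 ← R2 + (3/2)·R1: [0, 0, 0]
R3 ← R3 + (1/2)·R1: [0, 0, 0]
R4 ← R4 + R1: [0, 0, 0]
R5 ← R5 + (3/2)·R1: [0, 0, 0]
1 nonzero row, so rank(A) = 1.
A has 3 columns; by rank–nullity, nullity = 3 − 1 = 2.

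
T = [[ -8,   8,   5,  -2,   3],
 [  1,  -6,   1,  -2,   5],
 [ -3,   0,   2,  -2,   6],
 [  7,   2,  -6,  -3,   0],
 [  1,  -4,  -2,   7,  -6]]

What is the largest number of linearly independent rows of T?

Row reduce to echelon form.
R2 ← R2 + (1/8)·R1: [0, -5, 13/8, -9/4, 43/8]
R3 ← R3 − (3/8)·R1: [0, -3, 1/8, -5/4, 39/8]
R4 ← R4 + (7/8)·R1: [0, 9, -13/8, -19/4, 21/8]
R5 ← R5 + (1/8)·R1: [0, -3, -11/8, 27/4, -45/8]
R3 ← R3 − (3/5)·R2: [0, 0, -17/20, 1/10, 33/20]
R4 ← R4 + (9/5)·R2: [0, 0, 13/10, -44/5, 123/10]
R5 ← R5 − (3/5)·R2: [0, 0, -47/20, 81/10, -177/20]
R4 ← R4 + (26/17)·R3: [0, 0, 0, -147/17, 252/17]
R5 ← R5 − (47/17)·R3: [0, 0, 0, 133/17, -228/17]
R5 ← R5 + (19/21)·R4: [0, 0, 0, 0, 0]
Echelon form has 4 nonzero rows, so rank(T) = 4.
The rank gives the maximum number of linearly independent rows: 4.

4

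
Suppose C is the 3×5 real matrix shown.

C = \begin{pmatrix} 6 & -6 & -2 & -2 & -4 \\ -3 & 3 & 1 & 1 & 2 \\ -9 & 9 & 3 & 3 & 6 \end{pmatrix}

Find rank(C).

Row reduce to echelon form.
R2 ← R2 + (1/2)·R1: [0, 0, 0, 0, 0]
R3 ← R3 + (3/2)·R1: [0, 0, 0, 0, 0]
Echelon form has 1 nonzero row, so rank(C) = 1.

1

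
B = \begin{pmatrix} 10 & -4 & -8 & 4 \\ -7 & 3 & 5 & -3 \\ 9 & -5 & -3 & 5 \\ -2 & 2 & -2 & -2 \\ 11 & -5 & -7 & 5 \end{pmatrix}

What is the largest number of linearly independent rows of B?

2

Row reduce to echelon form.
R2 ← R2 + (7/10)·R1: [0, 1/5, -3/5, -1/5]
R3 ← R3 − (9/10)·R1: [0, -7/5, 21/5, 7/5]
R4 ← R4 + (1/5)·R1: [0, 6/5, -18/5, -6/5]
R5 ← R5 − (11/10)·R1: [0, -3/5, 9/5, 3/5]
R3 ← R3 + (7)·R2: [0, 0, 0, 0]
R4 ← R4 − (6)·R2: [0, 0, 0, 0]
R5 ← R5 + (3)·R2: [0, 0, 0, 0]
Echelon form has 2 nonzero rows, so rank(B) = 2.
The rank gives the maximum number of linearly independent rows: 2.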